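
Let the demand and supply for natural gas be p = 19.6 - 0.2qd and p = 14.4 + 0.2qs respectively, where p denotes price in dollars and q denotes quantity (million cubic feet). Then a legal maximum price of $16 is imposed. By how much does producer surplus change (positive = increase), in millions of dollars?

-10.5

Rearranging demand gives qd = 98 - 5p; rearranging supply gives qs = 5p - 72. Equilibrium: 98 - 5p = 5p - 72, so 170 = 10p and p* = 17, q* = 13.
Since 16 < 17, the ceiling is binding.
At p = 16: qd = 98 - 5·16 = 18 and qs = 5·16 - 72 = 8.
Producer surplus without the control is ½ · (17 - 14.4) · 13 = 16.9.
With the ceiling, producers sell 8 units at 16, so PS = ½ · (16 - 14.4) · 8 = 6.4.
Change in producer surplus = 6.4 - 16.9 = -10.5.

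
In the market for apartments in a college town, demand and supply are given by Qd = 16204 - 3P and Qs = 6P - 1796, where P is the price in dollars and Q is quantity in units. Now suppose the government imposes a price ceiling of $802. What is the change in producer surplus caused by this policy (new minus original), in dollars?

Setting quantity demanded equal to quantity supplied, 16204 - 3P = 6P - 1796, gives P* = 2000 and Q* = 10204.
Because the ceiling (802) lies below the market-clearing price, it is binding.
At P = 802: Qd = 16204 - 3·802 = 13798 and Qs = 6·802 - 1796 = 3016.
Producer surplus without the control is ½ · (2000 - 898/3) · 10204 = 26030404/3.
With the ceiling, producers sell 3016 units at 802, so PS = ½ · (802 - 898/3) · 3016 = 2274064/3.
Change in producer surplus = 2274064/3 - 26030404/3 = -7918780.

-7918780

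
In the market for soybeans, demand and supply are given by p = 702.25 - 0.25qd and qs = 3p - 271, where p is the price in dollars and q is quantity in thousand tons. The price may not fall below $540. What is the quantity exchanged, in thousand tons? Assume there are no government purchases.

649

Rearranging demand gives qd = 2809 - 4p. Setting quantity demanded equal to quantity supplied, 2809 - 4p = 3p - 271, gives p* = 440 and q* = 1049.
The floor of 540 is above the equilibrium price 440, so it binds.
At p = 540: qd = 2809 - 4·540 = 649 and qs = 3·540 - 271 = 1349.
The quantity actually transacted is the short side, demand: 649.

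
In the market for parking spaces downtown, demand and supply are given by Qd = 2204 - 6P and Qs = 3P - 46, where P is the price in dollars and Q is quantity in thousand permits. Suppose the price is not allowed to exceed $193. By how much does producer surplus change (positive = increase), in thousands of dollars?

Without the control the market clears where 2204 - 6P = 3P - 46, i.e. P* = 250 and Q* = 704.
Since 193 < 250, the ceiling is binding.
At P = 193: Qd = 2204 - 6·193 = 1046 and Qs = 3·193 - 46 = 533.
Producer surplus without the control is ½ · (250 - 46/3) · 704 = 247808/3.
With the ceiling, producers sell 533 units at 193, so PS = ½ · (193 - 46/3) · 533 = 284089/6.
Change in producer surplus = 284089/6 - 247808/3 = -35254.5.

-35254.5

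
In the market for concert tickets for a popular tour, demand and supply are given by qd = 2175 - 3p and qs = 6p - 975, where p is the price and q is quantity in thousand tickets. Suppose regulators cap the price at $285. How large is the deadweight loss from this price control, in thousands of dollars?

38025

In a free market, 2175 - 3p = 6p - 975 gives the equilibrium p* = 350, q* = 1125.
The ceiling of 285 is below the equilibrium price 350, so it binds.
At p = 285: qd = 2175 - 3·285 = 1320 and qs = 6·285 - 975 = 735.
Quantity traded falls to 735. At q = 735 the demand price is (2175 - 735)/3 = 480 and the supply price is (975 + 735)/6 = 285.
Deadweight loss = ½ · (480 - 285) · (1125 - 735) = ½ · 195 · 390 = 38025.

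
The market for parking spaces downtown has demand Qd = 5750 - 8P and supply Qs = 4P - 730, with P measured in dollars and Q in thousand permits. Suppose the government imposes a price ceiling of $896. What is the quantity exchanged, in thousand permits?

1430

Setting quantity demanded equal to quantity supplied, 5750 - 8P = 4P - 730, gives P* = 540 and Q* = 1430.
Since 896 is above P* = 540, the ceiling does not bind and the free-market outcome prevails.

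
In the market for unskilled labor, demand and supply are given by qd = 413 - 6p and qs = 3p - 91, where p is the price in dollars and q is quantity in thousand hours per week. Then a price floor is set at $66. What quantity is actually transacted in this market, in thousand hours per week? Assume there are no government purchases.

Setting quantity demanded equal to quantity supplied, 413 - 6p = 3p - 91, gives p* = 56 and q* = 77.
Since 66 > 56, the floor is binding.
At p = 66: qd = 413 - 6·66 = 17 and qs = 3·66 - 91 = 107.
The quantity actually transacted is the short side, demand: 17.

17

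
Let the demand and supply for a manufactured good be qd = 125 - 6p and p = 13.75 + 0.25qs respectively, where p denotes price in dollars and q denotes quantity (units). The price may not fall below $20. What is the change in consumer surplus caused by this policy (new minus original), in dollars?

Rearranging supply gives qs = 4p - 55. In a free market, 125 - 6p = 4p - 55 gives the equilibrium p* = 18, q* = 17.
Since 20 > 18, the floor is binding.
At p = 20: qd = 125 - 6·20 = 5 and qs = 4·20 - 55 = 25.
Consumer surplus without the control is ½ · (125/6 - 18) · 17 = 289/12.
With the floor, consumers buy 5 units at 20, so CS = ½ · (125/6 - 20) · 5 = 25/12.
Change in consumer surplus = 25/12 - 289/12 = -22.

-22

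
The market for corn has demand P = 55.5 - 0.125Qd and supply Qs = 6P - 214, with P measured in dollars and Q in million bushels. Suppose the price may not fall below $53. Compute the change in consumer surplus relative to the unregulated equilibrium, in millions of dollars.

Rearranging demand gives Qd = 444 - 8P. Equilibrium: 444 - 8P = 6P - 214, so 658 = 14P and P* = 47, Q* = 68.
The floor of 53 is above the equilibrium price 47, so it binds.
At P = 53: Qd = 444 - 8·53 = 20 and Qs = 6·53 - 214 = 104.
Consumer surplus without the control is ½ · (55.5 - 47) · 68 = 289.
With the floor, consumers buy 20 units at 53, so CS = ½ · (55.5 - 53) · 20 = 25.
Change in consumer surplus = 25 - 289 = -264.

-264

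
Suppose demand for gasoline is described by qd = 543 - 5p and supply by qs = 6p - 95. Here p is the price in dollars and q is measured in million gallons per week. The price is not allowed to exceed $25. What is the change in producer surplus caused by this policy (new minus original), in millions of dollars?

Equilibrium: 543 - 5p = 6p - 95, so 638 = 11p and p* = 58, q* = 253.
Since 25 < 58, the ceiling is binding.
At p = 25: qd = 543 - 5·25 = 418 and qs = 6·25 - 95 = 55.
Producer surplus without the control is ½ · (58 - 95/6) · 253 = 64009/12.
With the ceiling, producers sell 55 units at 25, so PS = ½ · (25 - 95/6) · 55 = 3025/12.
Change in producer surplus = 3025/12 - 64009/12 = -5082.

-5082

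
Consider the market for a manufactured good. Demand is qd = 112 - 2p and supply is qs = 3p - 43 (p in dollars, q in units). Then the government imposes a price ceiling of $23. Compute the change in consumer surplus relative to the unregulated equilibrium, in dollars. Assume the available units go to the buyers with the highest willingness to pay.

In a free market, 112 - 2p = 3p - 43 gives the equilibrium p* = 31, q* = 50.
Because the ceiling (23) lies below the market-clearing price, it is binding.
At p = 23: qd = 112 - 2·23 = 66 and qs = 3·23 - 43 = 26.
Consumer surplus without the control is ½ · (56 - 31) · 50 = 625.
With the ceiling, 26 units are sold at 23 (assume they go to the highest-value buyers). The demand price at q = 26 is 43, so CS = ½ · [(56 - 23) + (43 - 23)] · 26 = 689.
Change in consumer surplus = 689 - 625 = 64.

64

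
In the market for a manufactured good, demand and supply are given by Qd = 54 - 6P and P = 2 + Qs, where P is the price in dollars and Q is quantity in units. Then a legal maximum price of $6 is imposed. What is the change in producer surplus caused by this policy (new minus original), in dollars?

Rearranging supply gives Qs = P - 2. Without the control the market clears where 54 - 6P = P - 2, i.e. P* = 8 and Q* = 6.
Because the ceiling (6) lies below the market-clearing price, it is binding.
At P = 6: Qd = 54 - 6·6 = 18 and Qs = 6 - 2 = 4.
Producer surplus without the control is ½ · (8 - 2) · 6 = 18.
With the ceiling, producers sell 4 units at 6, so PS = ½ · (6 - 2) · 4 = 8.
Change in producer surplus = 8 - 18 = -10.

-10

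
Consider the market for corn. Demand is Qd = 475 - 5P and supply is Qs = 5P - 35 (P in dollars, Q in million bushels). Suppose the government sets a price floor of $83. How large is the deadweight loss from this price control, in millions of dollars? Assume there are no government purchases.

5120

Equilibrium: 475 - 5P = 5P - 35, so 510 = 10P and P* = 51, Q* = 220.
Because the floor (83) lies above the market-clearing price, it is binding.
At P = 83: Qd = 475 - 5·83 = 60 and Qs = 5·83 - 35 = 380.
Quantity traded falls to 60. At Q = 60 the demand price is (475 - 60)/5 = 83 and the supply price is (35 + 60)/5 = 19.
Deadweight loss = ½ · (83 - 19) · (220 - 60) = ½ · 64 · 160 = 5120.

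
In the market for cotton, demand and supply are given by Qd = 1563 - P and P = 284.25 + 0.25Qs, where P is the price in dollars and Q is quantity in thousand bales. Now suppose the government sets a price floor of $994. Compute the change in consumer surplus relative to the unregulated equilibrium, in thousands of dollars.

Rearranging supply gives Qs = 4P - 1137. Without the control the market clears where 1563 - P = 4P - 1137, i.e. P* = 540 and Q* = 1023.
The floor of 994 is above the equilibrium price 540, so it binds.
At P = 994: Qd = 1563 - 994 = 569 and Qs = 4·994 - 1137 = 2839.
Consumer surplus without the control is ½ · (1563 - 540) · 1023 = 523264.5.
With the floor, consumers buy 569 units at 994, so CS = ½ · (1563 - 994) · 569 = 161880.5.
Change in consumer surplus = 161880.5 - 523264.5 = -361384.

-361384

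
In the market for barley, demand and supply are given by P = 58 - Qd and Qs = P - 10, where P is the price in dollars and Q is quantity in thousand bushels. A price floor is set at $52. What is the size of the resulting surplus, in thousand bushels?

Rearranging demand gives Qd = 58 - P. In a free market, 58 - P = P - 10 gives the equilibrium P* = 34, Q* = 24.
The floor of 52 is above the equilibrium price 34, so it binds.
At P = 52: Qd = 58 - 52 = 6 and Qs = 52 - 10 = 42.
Surplus = Qs - Qd = 42 - 6 = 36.

36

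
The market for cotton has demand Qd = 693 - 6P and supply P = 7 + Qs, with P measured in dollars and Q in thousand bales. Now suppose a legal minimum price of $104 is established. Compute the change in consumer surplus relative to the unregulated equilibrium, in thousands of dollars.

Rearranging supply gives Qs = P - 7. Setting quantity demanded equal to quantity supplied, 693 - 6P = P - 7, gives P* = 100 and Q* = 93.
Since 104 > 100, the floor is binding.
At P = 104: Qd = 693 - 6·104 = 69 and Qs = 104 - 7 = 97.
Consumer surplus without the control is ½ · (115.5 - 100) · 93 = 720.75.
With the floor, consumers buy 69 units at 104, so CS = ½ · (115.5 - 104) · 69 = 396.75.
Change in consumer surplus = 396.75 - 720.75 = -324.

-324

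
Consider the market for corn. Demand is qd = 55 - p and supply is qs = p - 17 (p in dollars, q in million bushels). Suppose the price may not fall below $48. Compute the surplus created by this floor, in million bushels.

24

Setting quantity demanded equal to quantity supplied, 55 - p = p - 17, gives p* = 36 and q* = 19.
The floor of 48 is above the equilibrium price 36, so it binds.
At p = 48: qd = 55 - 48 = 7 and qs = 48 - 17 = 31.
Surplus = qs - qd = 31 - 7 = 24.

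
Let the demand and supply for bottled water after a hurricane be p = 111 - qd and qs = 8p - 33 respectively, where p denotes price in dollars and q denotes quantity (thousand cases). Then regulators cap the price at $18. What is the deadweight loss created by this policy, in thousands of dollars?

Rearranging demand gives qd = 111 - p. Without the control the market clears where 111 - p = 8p - 33, i.e. p* = 16 and q* = 95.
Since 18 is above p* = 16, the ceiling does not bind and the free-market outcome prevails.
Since the control does not bind, no trades are prevented and deadweight loss is zero.

0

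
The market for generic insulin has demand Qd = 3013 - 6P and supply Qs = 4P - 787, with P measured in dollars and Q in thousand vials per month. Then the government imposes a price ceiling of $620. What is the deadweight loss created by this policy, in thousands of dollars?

0

In a free market, 3013 - 6P = 4P - 787 gives the equilibrium P* = 380, Q* = 733.
Since 620 is above P* = 380, the ceiling does not bind and the free-market outcome prevails.
Since the control does not bind, no trades are prevented and deadweight loss is zero.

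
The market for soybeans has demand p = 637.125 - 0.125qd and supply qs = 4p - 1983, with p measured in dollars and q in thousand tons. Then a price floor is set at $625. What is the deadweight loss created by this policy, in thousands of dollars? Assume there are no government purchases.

14700

Rearranging demand gives qd = 5097 - 8p. In a free market, 5097 - 8p = 4p - 1983 gives the equilibrium p* = 590, q* = 377.
Because the floor (625) lies above the market-clearing price, it is binding.
At p = 625: qd = 5097 - 8·625 = 97 and qs = 4·625 - 1983 = 517.
Quantity traded falls to 97. At q = 97 the demand price is (5097 - 97)/8 = 625 and the supply price is (1983 + 97)/4 = 520.
Deadweight loss = ½ · (625 - 520) · (377 - 97) = ½ · 105 · 280 = 14700.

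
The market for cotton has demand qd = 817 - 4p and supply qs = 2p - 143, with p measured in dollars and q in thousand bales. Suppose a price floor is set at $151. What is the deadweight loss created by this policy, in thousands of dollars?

Without the control the market clears where 817 - 4p = 2p - 143, i.e. p* = 160 and q* = 177.
Since 151 is below p* = 160, the floor does not bind and the free-market outcome prevails.
Since the control does not bind, no trades are prevented and deadweight loss is zero.

0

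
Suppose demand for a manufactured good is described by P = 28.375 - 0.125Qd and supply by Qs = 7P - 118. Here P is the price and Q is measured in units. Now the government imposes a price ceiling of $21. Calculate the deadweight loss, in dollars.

Rearranging demand gives Qd = 227 - 8P. In a free market, 227 - 8P = 7P - 118 gives the equilibrium P* = 23, Q* = 43.
Because the ceiling (21) lies below the market-clearing price, it is binding.
At P = 21: Qd = 227 - 8·21 = 59 and Qs = 7·21 - 118 = 29.
Quantity traded falls to 29. At Q = 29 the demand price is (227 - 29)/8 = 24.75 and the supply price is (118 + 29)/7 = 21.
Deadweight loss = ½ · (24.75 - 21) · (43 - 29) = ½ · 3.75 · 14 = 26.25.

26.25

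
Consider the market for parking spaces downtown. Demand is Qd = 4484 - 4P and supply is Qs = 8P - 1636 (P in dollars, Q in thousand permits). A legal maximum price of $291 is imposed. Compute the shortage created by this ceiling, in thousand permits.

Equilibrium: 4484 - 4P = 8P - 1636, so 6120 = 12P and P* = 510, Q* = 2444.
Because the ceiling (291) lies below the market-clearing price, it is binding.
At P = 291: Qd = 4484 - 4·291 = 3320 and Qs = 8·291 - 1636 = 692.
Shortage = Qd - Qs = 3320 - 692 = 2628.

2628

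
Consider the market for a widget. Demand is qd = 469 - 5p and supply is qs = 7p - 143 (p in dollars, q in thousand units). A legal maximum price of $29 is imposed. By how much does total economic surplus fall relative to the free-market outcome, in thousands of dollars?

Setting quantity demanded equal to quantity supplied, 469 - 5p = 7p - 143, gives p* = 51 and q* = 214.
Since 29 < 51, the ceiling is binding.
At p = 29: qd = 469 - 5·29 = 324 and qs = 7·29 - 143 = 60.
Quantity traded falls to 60. At q = 60 the demand price is (469 - 60)/5 = 81.8 and the supply price is (143 + 60)/7 = 29.
Deadweight loss = ½ · (81.8 - 29) · (214 - 60) = ½ · 52.8 · 154 = 4065.6.

4065.6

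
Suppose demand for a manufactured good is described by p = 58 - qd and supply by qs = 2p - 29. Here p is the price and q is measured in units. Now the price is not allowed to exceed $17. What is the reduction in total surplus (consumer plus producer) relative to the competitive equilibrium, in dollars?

Rearranging demand gives qd = 58 - p. In a free market, 58 - p = 2p - 29 gives the equilibrium p* = 29, q* = 29.
Because the ceiling (17) lies below the market-clearing price, it is binding.
At p = 17: qd = 58 - 17 = 41 and qs = 2·17 - 29 = 5.
Quantity traded falls to 5. At q = 5 the demand price is 58 - 5 = 53 and the supply price is (29 + 5)/2 = 17.
Deadweight loss = ½ · (53 - 17) · (29 - 5) = ½ · 36 · 24 = 432.

432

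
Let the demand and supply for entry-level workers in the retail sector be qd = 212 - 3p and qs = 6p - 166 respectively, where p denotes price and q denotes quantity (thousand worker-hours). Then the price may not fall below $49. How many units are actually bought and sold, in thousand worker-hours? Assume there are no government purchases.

65

Setting quantity demanded equal to quantity supplied, 212 - 3p = 6p - 166, gives p* = 42 and q* = 86.
Because the floor (49) lies above the market-clearing price, it is binding.
At p = 49: qd = 212 - 3·49 = 65 and qs = 6·49 - 166 = 128.
The quantity actually transacted is the short side, demand: 65.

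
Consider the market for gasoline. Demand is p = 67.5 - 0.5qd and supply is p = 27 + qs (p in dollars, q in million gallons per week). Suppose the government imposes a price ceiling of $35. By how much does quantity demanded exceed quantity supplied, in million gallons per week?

57

Rearranging demand gives qd = 135 - 2p; rearranging supply gives qs = p - 27. In a free market, 135 - 2p = p - 27 gives the equilibrium p* = 54, q* = 27.
The ceiling of 35 is below the equilibrium price 54, so it binds.
At p = 35: qd = 135 - 2·35 = 65 and qs = 35 - 27 = 8.
Shortage = qd - qs = 65 - 8 = 57.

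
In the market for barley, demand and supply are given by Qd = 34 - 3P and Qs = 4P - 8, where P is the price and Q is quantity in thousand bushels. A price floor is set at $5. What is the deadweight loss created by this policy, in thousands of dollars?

Setting quantity demanded equal to quantity supplied, 34 - 3P = 4P - 8, gives P* = 6 and Q* = 16.
Since 5 is below P* = 6, the floor does not bind and the free-market outcome prevails.
Since the control does not bind, no trades are prevented and deadweight loss is zero.

0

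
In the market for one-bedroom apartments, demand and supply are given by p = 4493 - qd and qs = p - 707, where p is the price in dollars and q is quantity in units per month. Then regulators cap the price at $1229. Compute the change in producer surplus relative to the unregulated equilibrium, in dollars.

-1655482.5

Rearranging demand gives qd = 4493 - p. Equilibrium: 4493 - p = p - 707, so 5200 = 2p and p* = 2600, q* = 1893.
The ceiling of 1229 is below the equilibrium price 2600, so it binds.
At p = 1229: qd = 4493 - 1229 = 3264 and qs = 1229 - 707 = 522.
Producer surplus without the control is ½ · (2600 - 707) · 1893 = 1791724.5.
With the ceiling, producers sell 522 units at 1229, so PS = ½ · (1229 - 707) · 522 = 136242.
Change in producer surplus = 136242 - 1791724.5 = -1655482.5.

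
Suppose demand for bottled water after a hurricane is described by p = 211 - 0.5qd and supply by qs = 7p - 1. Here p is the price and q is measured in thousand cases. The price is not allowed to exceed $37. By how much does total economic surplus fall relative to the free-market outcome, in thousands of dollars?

Rearranging demand gives qd = 422 - 2p. Without the control the market clears where 422 - 2p = 7p - 1, i.e. p* = 47 and q* = 328.
Since 37 < 47, the ceiling is binding.
At p = 37: qd = 422 - 2·37 = 348 and qs = 7·37 - 1 = 258.
Quantity traded falls to 258. At q = 258 the demand price is (422 - 258)/2 = 82 and the supply price is (1 + 258)/7 = 37.
Deadweight loss = ½ · (82 - 37) · (328 - 258) = ½ · 45 · 70 = 1575.

1575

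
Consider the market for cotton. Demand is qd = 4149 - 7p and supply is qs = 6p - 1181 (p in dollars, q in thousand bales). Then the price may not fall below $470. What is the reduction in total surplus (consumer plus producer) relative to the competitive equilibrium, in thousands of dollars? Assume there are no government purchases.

27300

In a free market, 4149 - 7p = 6p - 1181 gives the equilibrium p* = 410, q* = 1279.
Since 470 > 410, the floor is binding.
At p = 470: qd = 4149 - 7·470 = 859 and qs = 6·470 - 1181 = 1639.
Quantity traded falls to 859. At q = 859 the demand price is (4149 - 859)/7 = 470 and the supply price is (1181 + 859)/6 = 340.
Deadweight loss = ½ · (470 - 340) · (1279 - 859) = ½ · 130 · 420 = 27300.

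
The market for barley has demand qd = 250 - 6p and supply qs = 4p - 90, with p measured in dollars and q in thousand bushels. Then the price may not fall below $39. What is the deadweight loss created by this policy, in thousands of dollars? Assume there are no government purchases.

In a free market, 250 - 6p = 4p - 90 gives the equilibrium p* = 34, q* = 46.
Because the floor (39) lies above the market-clearing price, it is binding.
At p = 39: qd = 250 - 6·39 = 16 and qs = 4·39 - 90 = 66.
Quantity traded falls to 16. At q = 16 the demand price is (250 - 16)/6 = 39 and the supply price is (90 + 16)/4 = 26.5.
Deadweight loss = ½ · (39 - 26.5) · (46 - 16) = ½ · 12.5 · 30 = 187.5.

187.5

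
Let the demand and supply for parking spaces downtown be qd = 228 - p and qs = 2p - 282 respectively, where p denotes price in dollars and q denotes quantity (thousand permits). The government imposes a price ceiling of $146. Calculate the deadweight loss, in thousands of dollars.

1728

In a free market, 228 - p = 2p - 282 gives the equilibrium p* = 170, q* = 58.
Because the ceiling (146) lies below the market-clearing price, it is binding.
At p = 146: qd = 228 - 146 = 82 and qs = 2·146 - 282 = 10.
Quantity traded falls to 10. At q = 10 the demand price is 228 - 10 = 218 and the supply price is (282 + 10)/2 = 146.
Deadweight loss = ½ · (218 - 146) · (58 - 10) = ½ · 72 · 48 = 1728.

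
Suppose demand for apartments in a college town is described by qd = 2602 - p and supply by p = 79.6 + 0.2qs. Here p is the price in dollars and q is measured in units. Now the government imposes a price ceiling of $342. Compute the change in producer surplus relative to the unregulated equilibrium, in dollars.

-269706

Rearranging supply gives qs = 5p - 398. In a free market, 2602 - p = 5p - 398 gives the equilibrium p* = 500, q* = 2102.
Because the ceiling (342) lies below the market-clearing price, it is binding.
At p = 342: qd = 2602 - 342 = 2260 and qs = 5·342 - 398 = 1312.
Producer surplus without the control is ½ · (500 - 79.6) · 2102 = 441840.4.
With the ceiling, producers sell 1312 units at 342, so PS = ½ · (342 - 79.6) · 1312 = 172134.4.
Change in producer surplus = 172134.4 - 441840.4 = -269706.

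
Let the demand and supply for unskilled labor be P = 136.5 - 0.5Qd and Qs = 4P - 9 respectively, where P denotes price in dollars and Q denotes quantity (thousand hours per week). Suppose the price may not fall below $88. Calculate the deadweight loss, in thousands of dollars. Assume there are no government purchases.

Rearranging demand gives Qd = 273 - 2P. Without the control the market clears where 273 - 2P = 4P - 9, i.e. P* = 47 and Q* = 179.
The floor of 88 is above the equilibrium price 47, so it binds.
At P = 88: Qd = 273 - 2·88 = 97 and Qs = 4·88 - 9 = 343.
Quantity traded falls to 97. At Q = 97 the demand price is (273 - 97)/2 = 88 and the supply price is (9 + 97)/4 = 26.5.
Deadweight loss = ½ · (88 - 26.5) · (179 - 97) = ½ · 61.5 · 82 = 2521.5.

2521.5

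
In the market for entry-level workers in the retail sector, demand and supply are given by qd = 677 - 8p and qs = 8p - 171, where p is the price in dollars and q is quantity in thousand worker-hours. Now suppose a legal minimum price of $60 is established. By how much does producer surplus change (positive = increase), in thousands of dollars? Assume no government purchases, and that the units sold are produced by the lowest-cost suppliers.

1183

Setting quantity demanded equal to quantity supplied, 677 - 8p = 8p - 171, gives p* = 53 and q* = 253.
Since 60 > 53, the floor is binding.
At p = 60: qd = 677 - 8·60 = 197 and qs = 8·60 - 171 = 309.
Producer surplus without the control is ½ · (53 - 21.375) · 253 = 4000.5625.
With the floor, 197 units are sold at 60. The supply price at q = 197 is 46, so PS = ½ · [(60 - 21.375) + (60 - 46)] · 197 = 5183.5625.
Change in producer surplus = 5183.5625 - 4000.5625 = 1183.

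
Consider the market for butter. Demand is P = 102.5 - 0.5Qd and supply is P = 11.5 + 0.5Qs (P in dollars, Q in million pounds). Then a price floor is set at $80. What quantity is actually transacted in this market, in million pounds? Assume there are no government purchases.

45

Rearranging demand gives Qd = 205 - 2P; rearranging supply gives Qs = 2P - 23. Without the control the market clears where 205 - 2P = 2P - 23, i.e. P* = 57 and Q* = 91.
The floor of 80 is above the equilibrium price 57, so it binds.
At P = 80: Qd = 205 - 2·80 = 45 and Qs = 2·80 - 23 = 137.
The quantity actually transacted is the short side, demand: 45.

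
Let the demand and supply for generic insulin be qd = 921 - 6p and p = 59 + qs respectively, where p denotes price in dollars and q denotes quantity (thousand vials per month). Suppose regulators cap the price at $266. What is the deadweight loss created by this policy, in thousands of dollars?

0

Rearranging supply gives qs = p - 59. In a free market, 921 - 6p = p - 59 gives the equilibrium p* = 140, q* = 81.
Since 266 is above p* = 140, the ceiling does not bind and the free-market outcome prevails.
Since the control does not bind, no trades are prevented and deadweight loss is zero.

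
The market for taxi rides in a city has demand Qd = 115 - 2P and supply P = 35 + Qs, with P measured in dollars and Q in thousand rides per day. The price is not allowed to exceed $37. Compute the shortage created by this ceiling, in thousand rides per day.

Rearranging supply gives Qs = P - 35. Equilibrium: 115 - 2P = P - 35, so 150 = 3P and P* = 50, Q* = 15.
The ceiling of 37 is below the equilibrium price 50, so it binds.
At P = 37: Qd = 115 - 2·37 = 41 and Qs = 37 - 35 = 2.
Shortage = Qd - Qs = 41 - 2 = 39.

39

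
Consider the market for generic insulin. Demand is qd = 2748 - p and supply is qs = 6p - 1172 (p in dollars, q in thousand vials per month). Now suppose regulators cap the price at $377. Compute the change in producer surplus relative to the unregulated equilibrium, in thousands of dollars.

Without the control the market clears where 2748 - p = 6p - 1172, i.e. p* = 560 and q* = 2188.
The ceiling of 377 is below the equilibrium price 560, so it binds.
At p = 377: qd = 2748 - 377 = 2371 and qs = 6·377 - 1172 = 1090.
Producer surplus without the control is ½ · (560 - 586/3) · 2188 = 1196836/3.
With the ceiling, producers sell 1090 units at 377, so PS = ½ · (377 - 586/3) · 1090 = 297025/3.
Change in producer surplus = 297025/3 - 1196836/3 = -299937.

-299937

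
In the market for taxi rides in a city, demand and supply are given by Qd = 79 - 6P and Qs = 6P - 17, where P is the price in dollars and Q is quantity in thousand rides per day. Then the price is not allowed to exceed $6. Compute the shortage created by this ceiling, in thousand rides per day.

Equilibrium: 79 - 6P = 6P - 17, so 96 = 12P and P* = 8, Q* = 31.
Because the ceiling (6) lies below the market-clearing price, it is binding.
At P = 6: Qd = 79 - 6·6 = 43 and Qs = 6·6 - 17 = 19.
Shortage = Qd - Qs = 43 - 19 = 24.

24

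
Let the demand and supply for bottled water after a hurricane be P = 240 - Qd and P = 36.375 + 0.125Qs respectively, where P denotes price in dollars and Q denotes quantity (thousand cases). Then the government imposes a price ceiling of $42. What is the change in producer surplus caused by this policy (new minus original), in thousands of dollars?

Rearranging demand gives Qd = 240 - P; rearranging supply gives Qs = 8P - 291. In a free market, 240 - P = 8P - 291 gives the equilibrium P* = 59, Q* = 181.
Since 42 < 59, the ceiling is binding.
At P = 42: Qd = 240 - 42 = 198 and Qs = 8·42 - 291 = 45.
Producer surplus without the control is ½ · (59 - 36.375) · 181 = 2047.5625.
With the ceiling, producers sell 45 units at 42, so PS = ½ · (42 - 36.375) · 45 = 126.5625.
Change in producer surplus = 126.5625 - 2047.5625 = -1921.

-1921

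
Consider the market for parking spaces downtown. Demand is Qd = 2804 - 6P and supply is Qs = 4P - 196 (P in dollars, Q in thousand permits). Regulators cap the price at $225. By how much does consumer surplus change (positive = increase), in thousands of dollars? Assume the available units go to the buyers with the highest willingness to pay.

Without the control the market clears where 2804 - 6P = 4P - 196, i.e. P* = 300 and Q* = 1004.
The ceiling of 225 is below the equilibrium price 300, so it binds.
At P = 225: Qd = 2804 - 6·225 = 1454 and Qs = 4·225 - 196 = 704.
Consumer surplus without the control is ½ · (1402/3 - 300) · 1004 = 252004/3.
With the ceiling, 704 units are sold at 225 (assume they go to the highest-value buyers). The demand price at Q = 704 is 350, so CS = ½ · [(1402/3 - 225) + (350 - 225)] · 704 = 387904/3.
Change in consumer surplus = 387904/3 - 252004/3 = 45300.

45300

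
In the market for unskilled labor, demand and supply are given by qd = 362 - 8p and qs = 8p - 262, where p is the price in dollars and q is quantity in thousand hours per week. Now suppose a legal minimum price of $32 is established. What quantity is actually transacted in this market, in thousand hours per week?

Setting quantity demanded equal to quantity supplied, 362 - 8p = 8p - 262, gives p* = 39 and q* = 50.
Since 32 is below p* = 39, the floor does not bind and the free-market outcome prevails.

50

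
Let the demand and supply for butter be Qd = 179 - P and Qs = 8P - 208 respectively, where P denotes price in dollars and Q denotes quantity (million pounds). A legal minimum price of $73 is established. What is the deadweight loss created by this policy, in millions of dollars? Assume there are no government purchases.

Equilibrium: 179 - P = 8P - 208, so 387 = 9P and P* = 43, Q* = 136.
Since 73 > 43, the floor is binding.
At P = 73: Qd = 179 - 73 = 106 and Qs = 8·73 - 208 = 376.
Quantity traded falls to 106. At Q = 106 the demand price is 179 - 106 = 73 and the supply price is (208 + 106)/8 = 39.25.
Deadweight loss = ½ · (73 - 39.25) · (136 - 106) = ½ · 33.75 · 30 = 506.25.

506.25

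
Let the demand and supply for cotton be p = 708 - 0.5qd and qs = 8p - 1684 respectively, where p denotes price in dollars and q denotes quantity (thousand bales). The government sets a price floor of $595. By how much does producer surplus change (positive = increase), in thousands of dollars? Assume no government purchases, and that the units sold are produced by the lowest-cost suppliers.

44103.75

Rearranging demand gives qd = 1416 - 2p. Setting quantity demanded equal to quantity supplied, 1416 - 2p = 8p - 1684, gives p* = 310 and q* = 796.
The floor of 595 is above the equilibrium price 310, so it binds.
At p = 595: qd = 1416 - 2·595 = 226 and qs = 8·595 - 1684 = 3076.
Producer surplus without the control is ½ · (310 - 210.5) · 796 = 39601.
With the floor, 226 units are sold at 595. The supply price at q = 226 is 238.75, so PS = ½ · [(595 - 210.5) + (595 - 238.75)] · 226 = 83704.75.
Change in producer surplus = 83704.75 - 39601 = 44103.75.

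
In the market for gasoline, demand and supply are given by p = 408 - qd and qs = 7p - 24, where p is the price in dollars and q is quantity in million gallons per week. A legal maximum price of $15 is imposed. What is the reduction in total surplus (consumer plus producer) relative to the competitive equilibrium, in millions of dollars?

42588

Rearranging demand gives qd = 408 - p. Without the control the market clears where 408 - p = 7p - 24, i.e. p* = 54 and q* = 354.
The ceiling of 15 is below the equilibrium price 54, so it binds.
At p = 15: qd = 408 - 15 = 393 and qs = 7·15 - 24 = 81.
Quantity traded falls to 81. At q = 81 the demand price is 408 - 81 = 327 and the supply price is (24 + 81)/7 = 15.
Deadweight loss = ½ · (327 - 15) · (354 - 81) = ½ · 312 · 273 = 42588.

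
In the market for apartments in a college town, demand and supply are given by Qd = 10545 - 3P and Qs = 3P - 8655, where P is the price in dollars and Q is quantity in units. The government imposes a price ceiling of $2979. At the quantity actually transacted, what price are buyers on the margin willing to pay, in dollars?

3421

In a free market, 10545 - 3P = 3P - 8655 gives the equilibrium P* = 3200, Q* = 945.
Because the ceiling (2979) lies below the market-clearing price, it is binding.
At P = 2979: Qd = 10545 - 3·2979 = 1608 and Qs = 3·2979 - 8655 = 282.
Only 282 units reach the market. On the demand curve, the marginal buyer's willingness to pay at Q = 282 is (10545 - 282)/3 = 3421.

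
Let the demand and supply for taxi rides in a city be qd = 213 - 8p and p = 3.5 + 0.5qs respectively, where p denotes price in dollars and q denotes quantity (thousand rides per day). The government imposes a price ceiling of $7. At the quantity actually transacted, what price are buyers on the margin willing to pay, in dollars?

25.75

Rearranging supply gives qs = 2p - 7. In a free market, 213 - 8p = 2p - 7 gives the equilibrium p* = 22, q* = 37.
The ceiling of 7 is below the equilibrium price 22, so it binds.
At p = 7: qd = 213 - 8·7 = 157 and qs = 2·7 - 7 = 7.
Only 7 units reach the market. On the demand curve, the marginal buyer's willingness to pay at q = 7 is (213 - 7)/8 = 25.75.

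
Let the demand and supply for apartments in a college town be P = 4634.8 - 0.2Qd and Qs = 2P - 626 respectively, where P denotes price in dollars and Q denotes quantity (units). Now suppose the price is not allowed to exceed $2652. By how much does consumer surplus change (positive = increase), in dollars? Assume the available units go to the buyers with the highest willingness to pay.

Rearranging demand gives Qd = 23174 - 5P. Without the control the market clears where 23174 - 5P = 2P - 626, i.e. P* = 3400 and Q* = 6174.
Since 2652 < 3400, the ceiling is binding.
At P = 2652: Qd = 23174 - 5·2652 = 9914 and Qs = 2·2652 - 626 = 4678.
Consumer surplus without the control is ½ · (4634.8 - 3400) · 6174 = 3811827.6.
With the ceiling, 4678 units are sold at 2652 (assume they go to the highest-value buyers). The demand price at Q = 4678 is 3699.2, so CS = ½ · [(4634.8 - 2652) + (3699.2 - 2652)] · 4678 = 7087170.
Change in consumer surplus = 7087170 - 3811827.6 = 3275342.4.

3275342.4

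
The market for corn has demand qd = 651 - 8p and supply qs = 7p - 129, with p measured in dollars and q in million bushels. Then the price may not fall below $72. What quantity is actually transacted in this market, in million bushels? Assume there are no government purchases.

75

Without the control the market clears where 651 - 8p = 7p - 129, i.e. p* = 52 and q* = 235.
The floor of 72 is above the equilibrium price 52, so it binds.
At p = 72: qd = 651 - 8·72 = 75 and qs = 7·72 - 129 = 375.
The quantity actually transacted is the short side, demand: 75.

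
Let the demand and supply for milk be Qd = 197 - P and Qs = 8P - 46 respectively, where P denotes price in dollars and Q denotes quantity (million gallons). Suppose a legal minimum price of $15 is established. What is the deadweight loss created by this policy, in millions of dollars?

0

Setting quantity demanded equal to quantity supplied, 197 - P = 8P - 46, gives P* = 27 and Q* = 170.
Since 15 is below P* = 27, the floor does not bind and the free-market outcome prevails.
Since the control does not bind, no trades are prevented and deadweight loss is zero.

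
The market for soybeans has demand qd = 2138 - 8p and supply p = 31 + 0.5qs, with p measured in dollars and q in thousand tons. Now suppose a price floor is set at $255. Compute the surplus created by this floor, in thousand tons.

350

Rearranging supply gives qs = 2p - 62. Without the control the market clears where 2138 - 8p = 2p - 62, i.e. p* = 220 and q* = 378.
Since 255 > 220, the floor is binding.
At p = 255: qd = 2138 - 8·255 = 98 and qs = 2·255 - 62 = 448.
Surplus = qs - qd = 448 - 98 = 350.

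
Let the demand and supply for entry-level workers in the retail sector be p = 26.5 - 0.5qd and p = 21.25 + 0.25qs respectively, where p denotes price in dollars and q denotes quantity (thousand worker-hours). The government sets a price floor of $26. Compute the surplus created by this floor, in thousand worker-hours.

18

Rearranging demand gives qd = 53 - 2p; rearranging supply gives qs = 4p - 85. Without the control the market clears where 53 - 2p = 4p - 85, i.e. p* = 23 and q* = 7.
Since 26 > 23, the floor is binding.
At p = 26: qd = 53 - 2·26 = 1 and qs = 4·26 - 85 = 19.
Surplus = qs - qd = 19 - 1 = 18.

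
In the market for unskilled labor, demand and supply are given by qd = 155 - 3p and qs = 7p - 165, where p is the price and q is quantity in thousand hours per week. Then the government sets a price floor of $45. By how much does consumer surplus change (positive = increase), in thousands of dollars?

-513.5

In a free market, 155 - 3p = 7p - 165 gives the equilibrium p* = 32, q* = 59.
The floor of 45 is above the equilibrium price 32, so it binds.
At p = 45: qd = 155 - 3·45 = 20 and qs = 7·45 - 165 = 150.
Consumer surplus without the control is ½ · (155/3 - 32) · 59 = 3481/6.
With the floor, consumers buy 20 units at 45, so CS = ½ · (155/3 - 45) · 20 = 200/3.
Change in consumer surplus = 200/3 - 3481/6 = -513.5.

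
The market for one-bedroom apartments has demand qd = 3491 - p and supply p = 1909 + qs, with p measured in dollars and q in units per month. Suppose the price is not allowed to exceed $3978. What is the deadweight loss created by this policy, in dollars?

0

Rearranging supply gives qs = p - 1909. In a free market, 3491 - p = p - 1909 gives the equilibrium p* = 2700, q* = 791.
The ceiling of 3978 is above the equilibrium price 2700, so it is not binding; the market clears at p* = 2700, q* = 791.
Since the control does not bind, no trades are prevented and deadweight loss is zero.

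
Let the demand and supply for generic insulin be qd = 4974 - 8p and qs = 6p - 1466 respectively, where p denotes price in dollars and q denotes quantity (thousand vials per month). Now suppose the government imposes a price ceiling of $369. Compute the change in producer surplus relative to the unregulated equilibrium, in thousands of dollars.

-92911

Setting quantity demanded equal to quantity supplied, 4974 - 8p = 6p - 1466, gives p* = 460 and q* = 1294.
The ceiling of 369 is below the equilibrium price 460, so it binds.
At p = 369: qd = 4974 - 8·369 = 2022 and qs = 6·369 - 1466 = 748.
Producer surplus without the control is ½ · (460 - 733/3) · 1294 = 418609/3.
With the ceiling, producers sell 748 units at 369, so PS = ½ · (369 - 733/3) · 748 = 139876/3.
Change in producer surplus = 139876/3 - 418609/3 = -92911.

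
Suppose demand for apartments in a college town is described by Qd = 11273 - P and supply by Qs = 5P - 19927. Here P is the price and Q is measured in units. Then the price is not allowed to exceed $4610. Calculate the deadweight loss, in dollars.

Equilibrium: 11273 - P = 5P - 19927, so 31200 = 6P and P* = 5200, Q* = 6073.
The ceiling of 4610 is below the equilibrium price 5200, so it binds.
At P = 4610: Qd = 11273 - 4610 = 6663 and Qs = 5·4610 - 19927 = 3123.
Quantity traded falls to 3123. At Q = 3123 the demand price is 11273 - 3123 = 8150 and the supply price is (19927 + 3123)/5 = 4610.
Deadweight loss = ½ · (8150 - 4610) · (6073 - 3123) = ½ · 3540 · 2950 = 5221500.

5221500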